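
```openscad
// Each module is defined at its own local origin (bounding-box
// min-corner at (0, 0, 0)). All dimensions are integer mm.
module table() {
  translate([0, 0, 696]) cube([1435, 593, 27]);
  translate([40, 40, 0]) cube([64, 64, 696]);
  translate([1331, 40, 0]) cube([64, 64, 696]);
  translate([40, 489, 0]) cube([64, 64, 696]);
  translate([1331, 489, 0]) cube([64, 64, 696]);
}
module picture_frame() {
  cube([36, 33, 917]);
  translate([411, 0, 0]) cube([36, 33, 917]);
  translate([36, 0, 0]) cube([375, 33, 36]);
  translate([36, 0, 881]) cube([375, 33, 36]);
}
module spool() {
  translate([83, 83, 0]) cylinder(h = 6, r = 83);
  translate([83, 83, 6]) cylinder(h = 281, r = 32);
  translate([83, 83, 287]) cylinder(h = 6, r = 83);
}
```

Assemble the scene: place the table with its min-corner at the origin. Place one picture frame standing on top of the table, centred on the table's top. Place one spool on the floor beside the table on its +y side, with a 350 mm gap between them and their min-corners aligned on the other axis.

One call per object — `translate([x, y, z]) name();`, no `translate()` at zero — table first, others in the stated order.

table();
translate([494, 280, 723]) picture_frame();
translate([0, 943, 0]) spool();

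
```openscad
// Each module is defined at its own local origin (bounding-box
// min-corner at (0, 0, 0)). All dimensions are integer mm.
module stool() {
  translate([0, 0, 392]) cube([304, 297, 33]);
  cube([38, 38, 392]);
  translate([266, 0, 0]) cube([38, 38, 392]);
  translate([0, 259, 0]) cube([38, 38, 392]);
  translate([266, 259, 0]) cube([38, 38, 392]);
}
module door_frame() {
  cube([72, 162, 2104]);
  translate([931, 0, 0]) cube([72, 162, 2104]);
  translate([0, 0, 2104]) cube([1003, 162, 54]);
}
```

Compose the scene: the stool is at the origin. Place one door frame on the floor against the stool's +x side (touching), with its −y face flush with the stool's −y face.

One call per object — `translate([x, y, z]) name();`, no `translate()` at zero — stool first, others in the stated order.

stool();
translate([304, 0, 0]) door_frame();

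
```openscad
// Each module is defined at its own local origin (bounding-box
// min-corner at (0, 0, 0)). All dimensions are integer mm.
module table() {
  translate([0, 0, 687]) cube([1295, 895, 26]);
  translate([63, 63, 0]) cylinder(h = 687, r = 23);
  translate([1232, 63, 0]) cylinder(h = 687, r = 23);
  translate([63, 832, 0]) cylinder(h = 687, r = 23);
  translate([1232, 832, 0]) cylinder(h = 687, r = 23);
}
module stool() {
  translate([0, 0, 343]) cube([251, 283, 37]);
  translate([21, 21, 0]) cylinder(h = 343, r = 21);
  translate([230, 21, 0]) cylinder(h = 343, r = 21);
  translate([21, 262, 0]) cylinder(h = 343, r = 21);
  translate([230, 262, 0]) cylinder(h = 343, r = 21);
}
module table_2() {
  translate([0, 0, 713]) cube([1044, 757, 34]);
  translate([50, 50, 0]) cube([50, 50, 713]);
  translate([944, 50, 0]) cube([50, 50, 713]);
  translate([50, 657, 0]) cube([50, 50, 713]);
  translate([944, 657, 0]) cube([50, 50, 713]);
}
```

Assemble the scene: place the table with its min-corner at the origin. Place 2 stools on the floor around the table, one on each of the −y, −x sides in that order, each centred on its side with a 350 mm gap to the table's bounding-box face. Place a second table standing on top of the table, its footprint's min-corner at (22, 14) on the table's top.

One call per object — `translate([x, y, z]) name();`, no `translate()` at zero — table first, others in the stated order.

table();
translate([522, -633, 0]) stool();
translate([-601, 306, 0]) stool();
translate([22, 14, 713]) table_2();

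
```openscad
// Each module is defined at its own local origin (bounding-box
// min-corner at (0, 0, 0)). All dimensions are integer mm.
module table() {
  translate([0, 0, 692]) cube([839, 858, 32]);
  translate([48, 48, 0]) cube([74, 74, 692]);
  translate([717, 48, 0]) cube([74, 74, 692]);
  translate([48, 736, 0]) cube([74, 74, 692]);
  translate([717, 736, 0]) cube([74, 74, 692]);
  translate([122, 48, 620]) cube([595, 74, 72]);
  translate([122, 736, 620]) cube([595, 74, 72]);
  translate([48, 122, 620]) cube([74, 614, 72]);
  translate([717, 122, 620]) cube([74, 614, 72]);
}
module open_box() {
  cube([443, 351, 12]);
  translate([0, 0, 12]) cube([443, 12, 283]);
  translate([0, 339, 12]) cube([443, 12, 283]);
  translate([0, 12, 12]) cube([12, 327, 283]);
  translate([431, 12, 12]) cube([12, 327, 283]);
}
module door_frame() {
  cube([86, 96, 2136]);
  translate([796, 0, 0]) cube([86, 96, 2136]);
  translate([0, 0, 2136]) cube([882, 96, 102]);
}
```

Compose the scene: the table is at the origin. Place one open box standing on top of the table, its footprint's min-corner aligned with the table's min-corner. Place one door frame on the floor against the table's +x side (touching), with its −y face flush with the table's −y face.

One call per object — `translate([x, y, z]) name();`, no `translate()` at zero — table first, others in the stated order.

table();
translate([0, 0, 724]) open_box();
translate([839, 0, 0]) door_frame();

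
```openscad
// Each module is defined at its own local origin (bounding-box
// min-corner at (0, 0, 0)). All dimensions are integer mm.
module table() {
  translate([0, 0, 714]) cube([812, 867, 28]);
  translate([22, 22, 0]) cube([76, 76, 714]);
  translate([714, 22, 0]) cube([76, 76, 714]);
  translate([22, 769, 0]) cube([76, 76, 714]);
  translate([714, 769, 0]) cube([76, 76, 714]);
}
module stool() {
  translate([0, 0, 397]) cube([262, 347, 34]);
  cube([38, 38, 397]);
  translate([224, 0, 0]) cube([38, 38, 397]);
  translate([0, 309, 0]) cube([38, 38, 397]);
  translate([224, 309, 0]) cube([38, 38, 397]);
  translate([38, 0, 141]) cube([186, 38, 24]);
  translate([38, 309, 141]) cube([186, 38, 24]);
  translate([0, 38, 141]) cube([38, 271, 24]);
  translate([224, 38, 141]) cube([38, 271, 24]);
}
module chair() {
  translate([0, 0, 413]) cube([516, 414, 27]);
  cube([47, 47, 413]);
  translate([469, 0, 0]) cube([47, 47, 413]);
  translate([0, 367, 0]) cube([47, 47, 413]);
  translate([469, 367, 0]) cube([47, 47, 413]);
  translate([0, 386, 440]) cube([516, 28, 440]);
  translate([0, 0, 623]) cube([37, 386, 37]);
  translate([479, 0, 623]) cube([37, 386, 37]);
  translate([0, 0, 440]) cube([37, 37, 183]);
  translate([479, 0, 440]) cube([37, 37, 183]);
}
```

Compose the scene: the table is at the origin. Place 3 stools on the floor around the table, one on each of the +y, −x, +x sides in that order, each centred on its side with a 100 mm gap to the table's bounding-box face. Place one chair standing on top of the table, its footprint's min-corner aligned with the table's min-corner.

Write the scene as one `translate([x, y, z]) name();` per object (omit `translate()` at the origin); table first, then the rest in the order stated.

table();
translate([275, 967, 0]) stool();
translate([-362, 260, 0]) stool();
translate([912, 260, 0]) stool();
translate([0, 0, 742]) chair();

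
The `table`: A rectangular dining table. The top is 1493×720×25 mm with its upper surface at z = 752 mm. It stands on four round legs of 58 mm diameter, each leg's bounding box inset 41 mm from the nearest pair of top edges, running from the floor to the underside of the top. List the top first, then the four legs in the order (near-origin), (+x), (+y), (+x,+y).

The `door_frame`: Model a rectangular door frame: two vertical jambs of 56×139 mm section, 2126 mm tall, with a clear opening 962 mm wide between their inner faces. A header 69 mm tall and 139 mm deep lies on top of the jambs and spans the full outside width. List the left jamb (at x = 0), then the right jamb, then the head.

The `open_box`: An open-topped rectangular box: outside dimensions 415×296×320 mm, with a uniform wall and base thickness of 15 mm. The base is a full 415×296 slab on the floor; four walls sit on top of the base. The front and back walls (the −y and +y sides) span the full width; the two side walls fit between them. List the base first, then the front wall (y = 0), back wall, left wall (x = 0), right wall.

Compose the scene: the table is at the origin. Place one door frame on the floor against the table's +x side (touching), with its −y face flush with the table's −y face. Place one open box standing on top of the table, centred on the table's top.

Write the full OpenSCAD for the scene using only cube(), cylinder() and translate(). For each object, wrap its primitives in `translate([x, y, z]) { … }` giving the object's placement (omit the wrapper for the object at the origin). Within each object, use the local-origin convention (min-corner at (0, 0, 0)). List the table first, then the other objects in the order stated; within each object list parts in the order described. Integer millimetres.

translate([0, 0, 727]) cube([1493, 720, 25]);
translate([70, 70, 0]) cylinder(h = 727, r = 29);
translate([1423, 70, 0]) cylinder(h = 727, r = 29);
translate([70, 650, 0]) cylinder(h = 727, r = 29);
translate([1423, 650, 0]) cylinder(h = 727, r = 29);
translate([1493, 0, 0]) {
  cube([56, 139, 2126]);
  translate([1018, 0, 0]) cube([56, 139, 2126]);
  translate([0, 0, 2126]) cube([1074, 139, 69]);
}
translate([539, 212, 752]) {
  cube([415, 296, 15]);
  translate([0, 0, 15]) cube([415, 15, 305]);
  translate([0, 281, 15]) cube([415, 15, 305]);
  translate([0, 15, 15]) cube([15, 266, 305]);
  translate([400, 15, 15]) cube([15, 266, 305]);
}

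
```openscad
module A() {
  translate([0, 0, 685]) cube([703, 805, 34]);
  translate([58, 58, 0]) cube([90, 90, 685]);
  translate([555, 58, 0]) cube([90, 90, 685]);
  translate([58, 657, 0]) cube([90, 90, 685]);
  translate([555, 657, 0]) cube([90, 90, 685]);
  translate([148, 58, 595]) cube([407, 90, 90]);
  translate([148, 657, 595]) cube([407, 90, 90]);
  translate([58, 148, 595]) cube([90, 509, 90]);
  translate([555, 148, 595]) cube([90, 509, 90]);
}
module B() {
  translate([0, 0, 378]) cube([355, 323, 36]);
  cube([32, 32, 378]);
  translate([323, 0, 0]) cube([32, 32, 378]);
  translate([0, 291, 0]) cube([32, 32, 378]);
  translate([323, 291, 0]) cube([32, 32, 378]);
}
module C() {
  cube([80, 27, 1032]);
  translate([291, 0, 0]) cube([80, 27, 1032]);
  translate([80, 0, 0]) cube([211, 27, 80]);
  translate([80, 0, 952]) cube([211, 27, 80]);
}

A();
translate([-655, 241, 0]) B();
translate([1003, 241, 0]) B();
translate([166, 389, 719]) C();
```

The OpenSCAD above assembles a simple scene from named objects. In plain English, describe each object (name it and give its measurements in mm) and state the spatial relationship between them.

A is a table with a 703×805 mm rectangular top, 34 mm thick, top surface at z = 719 mm, supported by four 90×90 mm square legs, each inset 58 mm from the nearest pair of top edges, running from the floor. Four apron rails, 90 mm thick and 90 mm tall, run between adjacent legs with their top edges flush with the underside of the top and their outer faces flush with the legs' outer faces.

B is a simple wooden stool: a rectangular seat 355 mm (x) by 323 mm (y), 36 mm thick, top face at z = 414 mm, on four square legs, each 32×32 mm in cross-section. The legs rest on z = 0, each flush with a corner of the seat.

C is a picture frame with a 211×872 mm rectangular opening (x by z) and a uniform 80 mm border on every side. Frame depth is 27 mm along y. It is built from two vertical stiles running the full outside height and two horizontal rails spanning the gap between the stiles.

Two stools sit around the table at the −x, +x sides. The picture frame is on top of the table, centred.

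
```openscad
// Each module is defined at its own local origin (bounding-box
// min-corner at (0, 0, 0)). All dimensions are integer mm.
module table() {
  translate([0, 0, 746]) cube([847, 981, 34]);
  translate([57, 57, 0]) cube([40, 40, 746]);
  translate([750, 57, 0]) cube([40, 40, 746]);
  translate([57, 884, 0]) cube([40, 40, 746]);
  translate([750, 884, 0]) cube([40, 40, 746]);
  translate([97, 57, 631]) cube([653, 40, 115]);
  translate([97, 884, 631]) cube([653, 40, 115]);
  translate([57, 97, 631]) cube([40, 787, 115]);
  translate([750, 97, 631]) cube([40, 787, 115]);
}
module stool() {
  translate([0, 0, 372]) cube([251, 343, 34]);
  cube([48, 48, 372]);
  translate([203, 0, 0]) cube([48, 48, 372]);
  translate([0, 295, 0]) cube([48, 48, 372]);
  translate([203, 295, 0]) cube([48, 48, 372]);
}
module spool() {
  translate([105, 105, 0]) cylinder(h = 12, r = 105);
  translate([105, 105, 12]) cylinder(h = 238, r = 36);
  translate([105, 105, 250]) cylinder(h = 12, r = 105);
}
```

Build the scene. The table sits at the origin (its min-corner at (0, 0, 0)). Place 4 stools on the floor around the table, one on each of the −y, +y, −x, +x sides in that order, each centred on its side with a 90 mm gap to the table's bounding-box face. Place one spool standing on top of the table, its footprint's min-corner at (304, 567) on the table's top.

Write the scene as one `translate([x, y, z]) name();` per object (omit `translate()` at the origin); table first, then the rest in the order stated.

table();
translate([298, -433, 0]) stool();
translate([298, 1071, 0]) stool();
translate([-341, 319, 0]) stool();
translate([937, 319, 0]) stool();
translate([304, 567, 780]) spool();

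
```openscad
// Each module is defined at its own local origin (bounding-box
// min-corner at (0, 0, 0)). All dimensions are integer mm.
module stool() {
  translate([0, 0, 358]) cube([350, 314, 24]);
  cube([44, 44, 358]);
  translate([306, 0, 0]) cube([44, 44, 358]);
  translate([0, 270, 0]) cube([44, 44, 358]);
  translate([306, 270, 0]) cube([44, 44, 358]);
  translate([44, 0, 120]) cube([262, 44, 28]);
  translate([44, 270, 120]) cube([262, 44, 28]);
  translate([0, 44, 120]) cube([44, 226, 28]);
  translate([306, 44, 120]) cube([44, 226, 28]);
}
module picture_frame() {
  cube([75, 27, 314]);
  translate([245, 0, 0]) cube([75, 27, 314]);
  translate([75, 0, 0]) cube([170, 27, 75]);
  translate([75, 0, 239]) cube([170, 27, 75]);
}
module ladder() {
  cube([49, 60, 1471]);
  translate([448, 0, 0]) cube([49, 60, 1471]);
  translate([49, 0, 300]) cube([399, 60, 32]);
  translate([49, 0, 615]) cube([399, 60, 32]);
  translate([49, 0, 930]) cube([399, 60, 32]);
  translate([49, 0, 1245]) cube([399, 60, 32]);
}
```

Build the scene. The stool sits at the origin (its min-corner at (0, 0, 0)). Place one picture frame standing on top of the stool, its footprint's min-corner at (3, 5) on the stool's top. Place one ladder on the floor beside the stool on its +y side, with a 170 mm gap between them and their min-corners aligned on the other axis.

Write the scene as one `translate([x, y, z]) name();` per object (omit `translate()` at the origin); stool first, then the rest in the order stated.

stool();
translate([3, 5, 382]) picture_frame();
translate([0, 484, 0]) ladder();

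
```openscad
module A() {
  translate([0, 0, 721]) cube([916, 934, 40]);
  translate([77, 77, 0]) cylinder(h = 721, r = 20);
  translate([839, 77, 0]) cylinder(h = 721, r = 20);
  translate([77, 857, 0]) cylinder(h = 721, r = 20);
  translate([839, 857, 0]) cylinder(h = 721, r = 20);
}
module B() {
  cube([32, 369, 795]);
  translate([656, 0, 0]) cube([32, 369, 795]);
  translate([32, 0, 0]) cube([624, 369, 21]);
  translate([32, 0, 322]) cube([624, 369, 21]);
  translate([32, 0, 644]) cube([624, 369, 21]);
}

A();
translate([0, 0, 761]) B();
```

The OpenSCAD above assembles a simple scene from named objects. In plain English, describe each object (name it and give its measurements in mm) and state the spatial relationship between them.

A is a table: top 916 mm (x) × 934 mm (y), 40 mm thick, upper face at z = 761 mm, on four round legs of 40 mm diameter, each leg's bounding box inset 57 mm from the nearest pair of top edges, running from z = 0 to the bottom of the top.

B is an open bookshelf. Two side panels, each 32 mm thick, 369 mm deep and 795 mm tall, stand 688 mm apart (outside-to-outside). Between them sit 3 shelves, each 21 mm thick and 369 mm deep, spanning the full gap between the sides. The bottom shelf rests on the floor (its underside at z = 0) and the clear gap between one shelf's top and the next shelf's underside is 301 mm.

The bookshelf is on top of the table.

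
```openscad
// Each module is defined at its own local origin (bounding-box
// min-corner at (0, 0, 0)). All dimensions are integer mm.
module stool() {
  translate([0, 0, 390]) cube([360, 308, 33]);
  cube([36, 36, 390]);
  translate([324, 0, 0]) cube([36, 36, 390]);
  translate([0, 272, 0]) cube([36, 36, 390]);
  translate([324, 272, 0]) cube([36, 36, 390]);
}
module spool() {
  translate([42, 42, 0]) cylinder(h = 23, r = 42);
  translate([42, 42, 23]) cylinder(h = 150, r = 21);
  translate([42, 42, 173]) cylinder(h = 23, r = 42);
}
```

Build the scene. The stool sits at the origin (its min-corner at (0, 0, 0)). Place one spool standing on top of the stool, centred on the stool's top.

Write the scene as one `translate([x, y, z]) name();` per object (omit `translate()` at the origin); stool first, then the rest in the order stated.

stool();
translate([138, 112, 423]) spool();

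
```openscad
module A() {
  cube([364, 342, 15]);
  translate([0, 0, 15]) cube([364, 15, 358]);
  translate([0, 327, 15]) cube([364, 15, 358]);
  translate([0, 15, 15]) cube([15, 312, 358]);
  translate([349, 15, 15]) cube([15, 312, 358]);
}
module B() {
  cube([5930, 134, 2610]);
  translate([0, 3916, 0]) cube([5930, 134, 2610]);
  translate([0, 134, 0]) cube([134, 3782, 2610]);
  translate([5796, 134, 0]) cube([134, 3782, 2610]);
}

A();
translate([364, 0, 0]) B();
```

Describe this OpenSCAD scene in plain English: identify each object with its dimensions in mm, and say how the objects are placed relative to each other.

A is an open storage box with external size 364×342×373 mm and wall thickness 15 mm (the base is also 15 mm thick). The base covers the whole footprint; the four walls stand on the base, with the y-facing walls full-width and the x-facing walls fitting between their inner faces.

B is the wall frame of a small rectangular building: four walls, each 2610 mm tall and 134 mm thick, enclosing a footprint 5930 mm (x) by 4050 mm (y) outside-to-outside, with no floor or roof. The front and back walls (the −y and +y sides) span the full width; the two side walls fit between them.

The house frame is against the open box's +x side, with their −y faces flush.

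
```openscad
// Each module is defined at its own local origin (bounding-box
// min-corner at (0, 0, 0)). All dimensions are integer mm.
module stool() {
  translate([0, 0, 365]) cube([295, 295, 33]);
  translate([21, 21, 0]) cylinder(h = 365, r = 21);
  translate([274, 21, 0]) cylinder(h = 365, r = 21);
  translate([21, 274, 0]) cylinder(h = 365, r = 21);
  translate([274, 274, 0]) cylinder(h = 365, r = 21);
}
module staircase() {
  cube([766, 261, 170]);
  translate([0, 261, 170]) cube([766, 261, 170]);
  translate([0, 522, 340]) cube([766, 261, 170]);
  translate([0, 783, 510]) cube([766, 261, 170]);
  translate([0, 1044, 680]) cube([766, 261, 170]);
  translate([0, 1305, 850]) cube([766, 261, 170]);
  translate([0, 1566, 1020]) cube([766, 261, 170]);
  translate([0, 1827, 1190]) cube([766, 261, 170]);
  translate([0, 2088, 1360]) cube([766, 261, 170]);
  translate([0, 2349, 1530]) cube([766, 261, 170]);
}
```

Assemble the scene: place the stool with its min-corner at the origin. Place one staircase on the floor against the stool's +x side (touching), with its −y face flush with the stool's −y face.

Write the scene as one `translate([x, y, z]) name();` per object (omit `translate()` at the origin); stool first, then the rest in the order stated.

stool();
translate([295, 0, 0]) staircase();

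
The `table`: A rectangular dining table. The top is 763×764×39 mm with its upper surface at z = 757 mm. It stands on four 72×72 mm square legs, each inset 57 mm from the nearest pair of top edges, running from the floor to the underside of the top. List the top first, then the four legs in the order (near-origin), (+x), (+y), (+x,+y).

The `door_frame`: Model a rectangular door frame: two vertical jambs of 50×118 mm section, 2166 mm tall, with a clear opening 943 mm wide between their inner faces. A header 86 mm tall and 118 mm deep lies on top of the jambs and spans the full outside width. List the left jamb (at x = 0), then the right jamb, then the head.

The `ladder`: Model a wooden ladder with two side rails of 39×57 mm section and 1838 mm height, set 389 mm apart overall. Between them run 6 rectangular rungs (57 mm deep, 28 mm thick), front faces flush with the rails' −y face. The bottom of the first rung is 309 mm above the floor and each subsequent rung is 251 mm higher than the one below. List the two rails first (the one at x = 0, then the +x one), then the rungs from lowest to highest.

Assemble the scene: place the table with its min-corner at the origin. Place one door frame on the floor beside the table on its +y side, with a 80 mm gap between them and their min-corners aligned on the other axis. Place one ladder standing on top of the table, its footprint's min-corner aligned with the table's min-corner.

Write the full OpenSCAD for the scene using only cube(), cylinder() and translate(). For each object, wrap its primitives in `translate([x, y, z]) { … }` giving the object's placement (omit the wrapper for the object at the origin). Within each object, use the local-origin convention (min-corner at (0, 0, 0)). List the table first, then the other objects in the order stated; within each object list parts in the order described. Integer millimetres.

translate([0, 0, 718]) cube([763, 764, 39]);
translate([57, 57, 0]) cube([72, 72, 718]);
translate([634, 57, 0]) cube([72, 72, 718]);
translate([57, 635, 0]) cube([72, 72, 718]);
translate([634, 635, 0]) cube([72, 72, 718]);
translate([0, 844, 0]) {
  cube([50, 118, 2166]);
  translate([993, 0, 0]) cube([50, 118, 2166]);
  translate([0, 0, 2166]) cube([1043, 118, 86]);
}
translate([0, 0, 757]) {
  cube([39, 57, 1838]);
  translate([350, 0, 0]) cube([39, 57, 1838]);
  translate([39, 0, 309]) cube([311, 57, 28]);
  translate([39, 0, 560]) cube([311, 57, 28]);
  translate([39, 0, 811]) cube([311, 57, 28]);
  translate([39, 0, 1062]) cube([311, 57, 28]);
  translate([39, 0, 1313]) cube([311, 57, 28]);
  translate([39, 0, 1564]) cube([311, 57, 28]);
}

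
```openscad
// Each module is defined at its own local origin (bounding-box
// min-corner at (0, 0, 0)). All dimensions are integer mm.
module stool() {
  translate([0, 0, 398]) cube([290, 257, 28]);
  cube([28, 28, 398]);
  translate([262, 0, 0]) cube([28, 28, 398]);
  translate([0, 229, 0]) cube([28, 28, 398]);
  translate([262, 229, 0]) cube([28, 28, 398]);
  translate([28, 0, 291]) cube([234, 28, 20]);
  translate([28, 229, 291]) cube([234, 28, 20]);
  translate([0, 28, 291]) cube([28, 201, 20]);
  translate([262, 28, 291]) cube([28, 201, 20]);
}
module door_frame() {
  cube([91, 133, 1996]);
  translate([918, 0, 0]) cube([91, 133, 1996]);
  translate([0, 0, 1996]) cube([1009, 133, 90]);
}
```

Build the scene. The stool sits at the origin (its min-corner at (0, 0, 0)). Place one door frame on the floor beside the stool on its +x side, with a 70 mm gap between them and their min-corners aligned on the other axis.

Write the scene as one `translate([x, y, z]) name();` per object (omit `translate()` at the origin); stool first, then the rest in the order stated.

stool();
translate([360, 0, 0]) door_frame();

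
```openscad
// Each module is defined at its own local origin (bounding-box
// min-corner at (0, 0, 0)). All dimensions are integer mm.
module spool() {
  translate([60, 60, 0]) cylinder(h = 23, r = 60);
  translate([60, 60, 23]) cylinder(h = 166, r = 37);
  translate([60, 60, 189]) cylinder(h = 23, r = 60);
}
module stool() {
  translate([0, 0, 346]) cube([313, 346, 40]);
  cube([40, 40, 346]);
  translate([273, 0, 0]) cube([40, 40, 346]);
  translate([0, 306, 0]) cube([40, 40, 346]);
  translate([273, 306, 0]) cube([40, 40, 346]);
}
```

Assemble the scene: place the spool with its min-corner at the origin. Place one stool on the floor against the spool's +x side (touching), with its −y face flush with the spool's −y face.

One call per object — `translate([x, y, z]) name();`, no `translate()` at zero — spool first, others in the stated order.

spool();
translate([120, 0, 0]) stool();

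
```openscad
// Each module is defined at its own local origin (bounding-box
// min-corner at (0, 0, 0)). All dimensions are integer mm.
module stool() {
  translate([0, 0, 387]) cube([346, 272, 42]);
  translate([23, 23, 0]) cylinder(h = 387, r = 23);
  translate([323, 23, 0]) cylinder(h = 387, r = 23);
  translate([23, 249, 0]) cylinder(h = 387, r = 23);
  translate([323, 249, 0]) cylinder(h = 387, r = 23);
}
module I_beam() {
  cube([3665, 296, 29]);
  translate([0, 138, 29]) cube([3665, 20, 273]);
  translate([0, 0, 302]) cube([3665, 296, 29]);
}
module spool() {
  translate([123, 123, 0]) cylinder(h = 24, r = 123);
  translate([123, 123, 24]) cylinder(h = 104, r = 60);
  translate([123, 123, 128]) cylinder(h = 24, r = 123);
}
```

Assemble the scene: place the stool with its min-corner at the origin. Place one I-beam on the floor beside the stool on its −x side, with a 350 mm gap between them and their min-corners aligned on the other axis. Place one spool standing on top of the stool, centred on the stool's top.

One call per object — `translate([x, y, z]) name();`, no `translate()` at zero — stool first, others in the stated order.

stool();
translate([-4015, 0, 0]) I_beam();
translate([50, 13, 429]) spool();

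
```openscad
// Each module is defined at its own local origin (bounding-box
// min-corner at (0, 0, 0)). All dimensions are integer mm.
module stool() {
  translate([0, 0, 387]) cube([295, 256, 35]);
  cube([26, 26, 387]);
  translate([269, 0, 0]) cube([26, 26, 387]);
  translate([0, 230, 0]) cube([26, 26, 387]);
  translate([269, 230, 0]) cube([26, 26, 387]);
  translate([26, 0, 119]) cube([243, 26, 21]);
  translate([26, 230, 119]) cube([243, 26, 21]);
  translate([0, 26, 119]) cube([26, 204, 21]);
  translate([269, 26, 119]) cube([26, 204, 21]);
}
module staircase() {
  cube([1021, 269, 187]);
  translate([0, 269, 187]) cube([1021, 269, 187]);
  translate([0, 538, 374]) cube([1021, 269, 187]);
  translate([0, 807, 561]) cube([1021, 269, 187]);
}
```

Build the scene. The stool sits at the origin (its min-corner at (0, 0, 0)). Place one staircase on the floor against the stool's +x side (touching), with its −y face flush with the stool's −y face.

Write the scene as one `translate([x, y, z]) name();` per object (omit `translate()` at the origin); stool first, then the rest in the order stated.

stool();
translate([295, 0, 0]) staircase();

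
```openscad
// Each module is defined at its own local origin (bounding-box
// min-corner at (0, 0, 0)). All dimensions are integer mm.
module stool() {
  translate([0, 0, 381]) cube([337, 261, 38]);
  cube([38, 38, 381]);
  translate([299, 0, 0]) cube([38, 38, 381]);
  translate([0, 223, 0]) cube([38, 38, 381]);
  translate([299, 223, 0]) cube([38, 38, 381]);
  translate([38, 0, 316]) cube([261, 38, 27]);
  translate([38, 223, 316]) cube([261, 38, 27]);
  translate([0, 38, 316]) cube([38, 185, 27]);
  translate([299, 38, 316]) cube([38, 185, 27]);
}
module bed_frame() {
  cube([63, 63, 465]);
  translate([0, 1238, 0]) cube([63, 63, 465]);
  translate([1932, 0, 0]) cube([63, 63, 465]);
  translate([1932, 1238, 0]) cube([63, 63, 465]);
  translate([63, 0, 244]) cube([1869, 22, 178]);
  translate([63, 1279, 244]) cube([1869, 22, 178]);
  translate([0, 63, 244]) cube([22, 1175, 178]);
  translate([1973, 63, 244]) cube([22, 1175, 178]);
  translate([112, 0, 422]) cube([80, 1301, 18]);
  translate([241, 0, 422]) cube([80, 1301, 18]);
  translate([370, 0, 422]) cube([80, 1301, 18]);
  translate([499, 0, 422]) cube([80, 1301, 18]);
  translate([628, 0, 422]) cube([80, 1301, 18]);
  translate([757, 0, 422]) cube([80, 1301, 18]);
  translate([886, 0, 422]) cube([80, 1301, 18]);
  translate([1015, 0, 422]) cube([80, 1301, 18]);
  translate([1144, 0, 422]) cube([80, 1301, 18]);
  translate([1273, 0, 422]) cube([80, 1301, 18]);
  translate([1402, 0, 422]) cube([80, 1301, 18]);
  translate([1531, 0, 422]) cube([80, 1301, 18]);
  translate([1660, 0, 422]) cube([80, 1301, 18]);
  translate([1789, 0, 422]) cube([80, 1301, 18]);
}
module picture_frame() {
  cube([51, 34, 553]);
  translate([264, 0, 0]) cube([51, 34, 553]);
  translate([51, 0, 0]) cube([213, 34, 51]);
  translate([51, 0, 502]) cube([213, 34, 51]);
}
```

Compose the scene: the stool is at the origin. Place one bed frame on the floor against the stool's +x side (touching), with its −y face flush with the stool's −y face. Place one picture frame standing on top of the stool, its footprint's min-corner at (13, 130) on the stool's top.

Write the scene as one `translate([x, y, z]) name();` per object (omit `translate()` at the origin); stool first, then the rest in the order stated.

stool();
translate([337, 0, 0]) bed_frame();
translate([13, 130, 419]) picture_frame();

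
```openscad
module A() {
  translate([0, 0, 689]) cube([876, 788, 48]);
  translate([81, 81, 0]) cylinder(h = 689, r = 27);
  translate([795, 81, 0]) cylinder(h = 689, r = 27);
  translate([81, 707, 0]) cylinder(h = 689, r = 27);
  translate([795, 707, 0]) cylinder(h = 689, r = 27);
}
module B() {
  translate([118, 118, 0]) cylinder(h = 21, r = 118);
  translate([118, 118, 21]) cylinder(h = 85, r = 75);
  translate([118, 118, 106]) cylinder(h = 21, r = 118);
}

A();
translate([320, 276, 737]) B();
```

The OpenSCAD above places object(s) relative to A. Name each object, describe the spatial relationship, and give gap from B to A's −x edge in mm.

The spool's min-x is at 320; the table's min-x is 0; gap = 320 mm.

A is a table. B is a spool. The spool is on top of the table, centred. The gap from the spool to the table's −x edge is 320 mm.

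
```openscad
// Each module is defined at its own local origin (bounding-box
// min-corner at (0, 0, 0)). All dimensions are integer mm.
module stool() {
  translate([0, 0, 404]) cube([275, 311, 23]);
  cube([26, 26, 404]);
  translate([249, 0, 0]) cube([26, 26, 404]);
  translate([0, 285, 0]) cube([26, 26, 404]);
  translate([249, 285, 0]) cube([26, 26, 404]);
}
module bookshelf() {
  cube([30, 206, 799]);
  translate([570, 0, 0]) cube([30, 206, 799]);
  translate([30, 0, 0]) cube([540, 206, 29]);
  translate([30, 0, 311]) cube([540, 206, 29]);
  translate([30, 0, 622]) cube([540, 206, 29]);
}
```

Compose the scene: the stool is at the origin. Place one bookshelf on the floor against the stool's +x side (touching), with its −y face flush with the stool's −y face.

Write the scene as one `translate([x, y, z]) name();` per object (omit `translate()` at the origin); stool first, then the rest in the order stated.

stool();
translate([275, 0, 0]) bookshelf();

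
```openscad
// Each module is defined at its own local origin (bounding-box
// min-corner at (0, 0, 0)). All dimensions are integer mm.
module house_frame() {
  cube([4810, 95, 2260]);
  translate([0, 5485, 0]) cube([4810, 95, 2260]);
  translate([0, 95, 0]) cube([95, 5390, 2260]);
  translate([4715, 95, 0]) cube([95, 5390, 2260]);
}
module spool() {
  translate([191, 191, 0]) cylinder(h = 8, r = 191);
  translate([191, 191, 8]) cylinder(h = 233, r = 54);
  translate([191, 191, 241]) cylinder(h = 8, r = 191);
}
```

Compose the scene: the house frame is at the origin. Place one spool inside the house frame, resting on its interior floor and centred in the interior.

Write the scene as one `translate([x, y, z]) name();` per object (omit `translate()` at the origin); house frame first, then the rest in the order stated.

house_frame();
translate([2214, 2599, 0]) spool();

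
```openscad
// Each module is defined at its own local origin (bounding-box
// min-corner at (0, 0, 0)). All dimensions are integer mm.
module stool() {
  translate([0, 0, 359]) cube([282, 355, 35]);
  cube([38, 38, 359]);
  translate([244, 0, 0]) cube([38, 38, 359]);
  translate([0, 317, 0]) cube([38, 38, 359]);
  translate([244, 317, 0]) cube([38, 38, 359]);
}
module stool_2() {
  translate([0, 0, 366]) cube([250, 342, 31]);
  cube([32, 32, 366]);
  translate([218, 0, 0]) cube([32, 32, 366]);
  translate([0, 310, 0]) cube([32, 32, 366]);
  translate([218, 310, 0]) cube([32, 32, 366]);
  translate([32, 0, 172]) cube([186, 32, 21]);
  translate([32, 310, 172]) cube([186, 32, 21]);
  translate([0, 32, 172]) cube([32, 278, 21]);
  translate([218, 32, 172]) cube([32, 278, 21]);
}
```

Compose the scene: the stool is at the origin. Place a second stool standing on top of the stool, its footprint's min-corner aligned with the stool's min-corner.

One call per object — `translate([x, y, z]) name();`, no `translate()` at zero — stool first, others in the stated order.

stool();
translate([0, 0, 394]) stool_2();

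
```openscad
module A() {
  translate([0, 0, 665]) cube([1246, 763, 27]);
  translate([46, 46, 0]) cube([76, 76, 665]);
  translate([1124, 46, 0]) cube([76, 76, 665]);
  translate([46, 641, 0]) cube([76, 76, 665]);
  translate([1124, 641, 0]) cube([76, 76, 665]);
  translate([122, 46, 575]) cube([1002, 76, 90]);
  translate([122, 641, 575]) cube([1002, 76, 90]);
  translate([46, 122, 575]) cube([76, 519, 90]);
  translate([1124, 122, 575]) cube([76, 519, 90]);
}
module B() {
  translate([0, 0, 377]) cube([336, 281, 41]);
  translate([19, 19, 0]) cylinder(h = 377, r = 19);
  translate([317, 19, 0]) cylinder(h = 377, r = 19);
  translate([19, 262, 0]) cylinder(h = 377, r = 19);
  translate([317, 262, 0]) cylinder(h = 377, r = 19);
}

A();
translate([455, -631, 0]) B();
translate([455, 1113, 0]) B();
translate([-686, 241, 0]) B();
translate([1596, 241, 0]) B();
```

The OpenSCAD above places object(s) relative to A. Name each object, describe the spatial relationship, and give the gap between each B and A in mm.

Each stool's nearest face is 350 mm from the table's bounding box.

A is a table. B is a stool. Four stools sit around the table at the −y, +y, −x, +x sides. The gap between each stool and the table is 350 mm.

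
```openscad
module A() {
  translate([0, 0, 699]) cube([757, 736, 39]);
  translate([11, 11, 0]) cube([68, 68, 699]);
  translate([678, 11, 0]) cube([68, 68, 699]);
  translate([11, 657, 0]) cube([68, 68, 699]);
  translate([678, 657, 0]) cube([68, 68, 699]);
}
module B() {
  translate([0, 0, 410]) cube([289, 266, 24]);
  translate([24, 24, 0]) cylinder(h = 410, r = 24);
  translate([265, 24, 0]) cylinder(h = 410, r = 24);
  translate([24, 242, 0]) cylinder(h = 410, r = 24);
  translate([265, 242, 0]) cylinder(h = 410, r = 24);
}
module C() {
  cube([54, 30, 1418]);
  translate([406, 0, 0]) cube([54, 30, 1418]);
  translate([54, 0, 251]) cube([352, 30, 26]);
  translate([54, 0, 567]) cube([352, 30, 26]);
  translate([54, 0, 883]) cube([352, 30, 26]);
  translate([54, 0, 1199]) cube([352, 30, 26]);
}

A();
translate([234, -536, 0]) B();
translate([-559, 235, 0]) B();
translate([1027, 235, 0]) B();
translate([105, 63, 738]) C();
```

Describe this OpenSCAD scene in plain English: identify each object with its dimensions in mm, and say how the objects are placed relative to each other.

A is a rectangular dining table. The top is 757×736×39 mm with its upper surface at z = 738 mm. It stands on four 68×68 mm square legs, each inset 11 mm from the nearest pair of top edges, running from the floor to the underside of the top.

B is a simple wooden stool: a rectangular seat 289 mm (x) by 266 mm (y), 24 mm thick, top face at z = 434 mm, on four round legs, each 48 mm in diameter. The legs rest on z = 0, each leg's axis is inset half a diameter from the nearest pair of seat edges (so the leg's bounding box is flush with the corner).

C is a wooden ladder with two side rails of 54×30 mm section and 1418 mm height, set 460 mm apart overall. Between them run 4 rectangular rungs (30 mm deep, 26 mm thick), front faces flush with the rails' −y face. The bottom of the first rung is 251 mm above the floor and each subsequent rung is 316 mm higher than the one below.

Three stools sit around the table at the −y, −x, +x sides. The ladder is on top of the table.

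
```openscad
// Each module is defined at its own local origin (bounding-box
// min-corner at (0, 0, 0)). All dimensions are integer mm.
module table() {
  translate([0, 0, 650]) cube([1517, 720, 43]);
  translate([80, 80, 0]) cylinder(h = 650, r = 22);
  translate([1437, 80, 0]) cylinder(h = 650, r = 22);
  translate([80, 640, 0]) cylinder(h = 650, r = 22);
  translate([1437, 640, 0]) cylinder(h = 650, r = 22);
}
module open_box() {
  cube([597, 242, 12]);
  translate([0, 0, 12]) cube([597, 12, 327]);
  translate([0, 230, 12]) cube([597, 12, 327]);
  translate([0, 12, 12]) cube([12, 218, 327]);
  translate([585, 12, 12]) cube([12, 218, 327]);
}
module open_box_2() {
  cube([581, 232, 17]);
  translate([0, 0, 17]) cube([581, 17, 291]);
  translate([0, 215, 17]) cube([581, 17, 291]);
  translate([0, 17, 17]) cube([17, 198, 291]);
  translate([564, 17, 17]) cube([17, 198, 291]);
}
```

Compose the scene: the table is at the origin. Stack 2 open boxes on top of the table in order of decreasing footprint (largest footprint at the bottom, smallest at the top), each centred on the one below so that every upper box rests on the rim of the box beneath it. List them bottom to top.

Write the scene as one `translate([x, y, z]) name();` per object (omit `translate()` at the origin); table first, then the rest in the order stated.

table();
translate([460, 239, 693]) open_box();
translate([468, 244, 1032]) open_box_2();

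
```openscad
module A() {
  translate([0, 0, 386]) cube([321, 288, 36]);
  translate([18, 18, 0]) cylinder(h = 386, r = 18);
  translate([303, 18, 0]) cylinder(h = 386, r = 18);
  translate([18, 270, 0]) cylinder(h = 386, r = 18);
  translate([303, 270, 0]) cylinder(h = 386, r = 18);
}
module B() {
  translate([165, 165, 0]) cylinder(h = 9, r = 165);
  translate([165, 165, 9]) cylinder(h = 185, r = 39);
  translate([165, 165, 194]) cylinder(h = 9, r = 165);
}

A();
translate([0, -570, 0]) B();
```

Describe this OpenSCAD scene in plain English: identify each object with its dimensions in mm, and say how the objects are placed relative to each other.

A is a four-legged stool. The seat is 321×288 mm, 36 mm thick, top at z = 422 mm. It stands on four round legs, each 36 mm in diameter, from z = 0 to the seat underside, each leg's axis is inset half a diameter from the nearest pair of seat edges (so the leg's bounding box is flush with the corner).

B is a spool: two coaxial disc flanges of radius 165 mm and thickness 9 mm, joined by a core cylinder of radius 39 mm and height 185 mm. The lower flange rests on z = 0 and the three cylinders share a vertical axis.

The spool is on the floor beside the stool on its −y side.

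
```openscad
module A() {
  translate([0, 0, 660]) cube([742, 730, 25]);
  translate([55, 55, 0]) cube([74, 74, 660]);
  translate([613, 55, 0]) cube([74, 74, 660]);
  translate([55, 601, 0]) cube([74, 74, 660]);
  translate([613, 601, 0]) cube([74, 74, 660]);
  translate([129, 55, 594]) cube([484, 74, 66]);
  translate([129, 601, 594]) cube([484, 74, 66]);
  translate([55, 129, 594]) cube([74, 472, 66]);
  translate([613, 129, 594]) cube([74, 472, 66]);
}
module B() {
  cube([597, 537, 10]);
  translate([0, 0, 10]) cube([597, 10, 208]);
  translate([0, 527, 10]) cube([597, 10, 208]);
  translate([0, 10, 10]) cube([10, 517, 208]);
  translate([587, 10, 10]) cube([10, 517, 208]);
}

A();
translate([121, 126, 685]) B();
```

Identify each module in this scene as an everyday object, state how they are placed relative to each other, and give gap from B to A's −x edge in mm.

The open box's min-x is at 121; the table's min-x is 0; gap = 121 mm.

A is a table. B is an open box. The open box is on top of the table. The gap from the open box to the table's −x edge is 121 mm.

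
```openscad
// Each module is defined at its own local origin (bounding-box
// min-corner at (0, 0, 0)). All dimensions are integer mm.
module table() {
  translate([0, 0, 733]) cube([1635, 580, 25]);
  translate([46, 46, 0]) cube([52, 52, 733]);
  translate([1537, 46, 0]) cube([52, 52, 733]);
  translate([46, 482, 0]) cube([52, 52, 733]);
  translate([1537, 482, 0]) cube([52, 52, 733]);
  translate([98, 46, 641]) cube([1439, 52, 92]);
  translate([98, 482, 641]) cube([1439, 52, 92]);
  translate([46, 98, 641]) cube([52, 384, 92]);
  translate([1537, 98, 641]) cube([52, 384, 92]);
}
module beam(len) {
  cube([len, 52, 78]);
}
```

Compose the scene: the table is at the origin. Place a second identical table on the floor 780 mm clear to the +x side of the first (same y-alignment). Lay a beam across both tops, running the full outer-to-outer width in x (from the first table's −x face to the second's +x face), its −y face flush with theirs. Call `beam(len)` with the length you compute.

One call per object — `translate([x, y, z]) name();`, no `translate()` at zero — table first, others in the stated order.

table();
translate([2415, 0, 0]) table();
translate([0, 0, 758]) beam(4050);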